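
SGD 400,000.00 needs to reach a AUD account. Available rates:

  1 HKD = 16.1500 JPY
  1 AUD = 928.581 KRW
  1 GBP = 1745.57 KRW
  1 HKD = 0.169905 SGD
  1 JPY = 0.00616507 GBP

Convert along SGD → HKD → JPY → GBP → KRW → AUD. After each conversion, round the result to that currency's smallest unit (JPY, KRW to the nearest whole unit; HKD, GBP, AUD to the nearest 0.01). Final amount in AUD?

SGD 400,000.00 ÷ 0.169905 = HKD 2,354,256.79
HKD 2,354,256.79 × 16.1500 = JPY 38,021,247
JPY 38,021,247 × 0.00616507 = GBP 234,403.65
GBP 234,403.65 × 1745.57 = KRW 409,167,979
KRW 409,167,979 ÷ 928.581 = AUD 440,637.90

AUD 440,637.90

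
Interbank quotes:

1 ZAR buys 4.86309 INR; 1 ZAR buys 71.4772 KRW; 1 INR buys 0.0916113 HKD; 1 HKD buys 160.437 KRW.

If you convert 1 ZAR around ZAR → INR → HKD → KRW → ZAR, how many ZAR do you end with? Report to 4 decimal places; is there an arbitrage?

1.0000 (no arbitrage)

Around ZAR → INR → HKD → KRW → ZAR: 1 × 4.86309 × 0.0916113 × 160.437 ÷ 71.4772 = 0.999996
Product ≈ 1 (deviation 0.000%, within rounding noise).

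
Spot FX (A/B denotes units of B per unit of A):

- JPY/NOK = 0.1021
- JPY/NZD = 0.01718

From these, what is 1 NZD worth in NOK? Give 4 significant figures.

NZD/NOK = 5.943

1 NZD ÷ 0.01718 = 58.2072 JPY
58.2072 JPY × 0.1021 = 5.94296 NOK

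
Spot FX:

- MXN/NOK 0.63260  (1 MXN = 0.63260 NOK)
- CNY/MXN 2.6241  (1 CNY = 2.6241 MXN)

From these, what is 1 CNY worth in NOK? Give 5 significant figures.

CNY/NOK = 1.6600

1 CNY × 2.6241 = 2.6241 MXN
2.6241 MXN × 0.63260 = 1.66001 NOK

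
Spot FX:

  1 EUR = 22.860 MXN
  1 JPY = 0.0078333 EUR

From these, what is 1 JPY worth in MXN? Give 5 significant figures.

1 JPY × 0.0078333 = 0.0078333 EUR
0.0078333 EUR × 22.860 = 0.179069 MXN

JPY/MXN = 0.17907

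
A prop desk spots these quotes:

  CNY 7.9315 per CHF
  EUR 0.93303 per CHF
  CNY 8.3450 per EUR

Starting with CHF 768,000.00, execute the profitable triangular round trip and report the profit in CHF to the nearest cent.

Profitable loop is CHF → CNY → EUR → CHF:
CHF 768,000.00 × 7.9315 = CNY 6,091,392.00
CNY 6,091,392.00 ÷ 8.3450 = EUR 729,945.12
EUR 729,945.12 ÷ 0.93303 = CHF 782,338.31
Profit = CHF 782,338.31 − CHF 768,000.00

Profit: CHF 14,338.31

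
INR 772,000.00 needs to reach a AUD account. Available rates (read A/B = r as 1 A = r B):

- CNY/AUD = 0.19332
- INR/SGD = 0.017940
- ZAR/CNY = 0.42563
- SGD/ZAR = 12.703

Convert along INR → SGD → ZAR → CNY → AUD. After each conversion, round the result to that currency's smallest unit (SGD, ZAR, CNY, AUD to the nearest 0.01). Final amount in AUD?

INR 772,000.00 × 0.017940 = SGD 13,849.68
SGD 13,849.68 × 12.703 = ZAR 175,932.49
ZAR 175,932.49 × 0.42563 = CNY 74,882.15
CNY 74,882.15 × 0.19332 = AUD 14,476.22

AUD 14,476.22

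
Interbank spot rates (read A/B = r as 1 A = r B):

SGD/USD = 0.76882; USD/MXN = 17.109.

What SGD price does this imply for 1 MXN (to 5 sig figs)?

1 MXN ÷ 17.109 = 0.0584488 USD
0.0584488 USD ÷ 0.76882 = 0.076024 SGD

MXN/SGD = 0.076024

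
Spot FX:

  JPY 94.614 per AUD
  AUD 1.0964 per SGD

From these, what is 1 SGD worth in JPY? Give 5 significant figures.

SGD/JPY = 103.73

1 SGD × 1.0964 = 1.0964 AUD
1.0964 AUD × 94.614 = 103.735 JPY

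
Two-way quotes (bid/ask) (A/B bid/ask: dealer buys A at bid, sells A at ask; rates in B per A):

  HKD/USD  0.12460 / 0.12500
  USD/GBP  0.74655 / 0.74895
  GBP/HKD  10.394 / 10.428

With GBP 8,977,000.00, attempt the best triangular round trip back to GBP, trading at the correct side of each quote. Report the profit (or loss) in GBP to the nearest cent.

Net profit: GBP 218,330.95

Best loop GBP → USD → HKD → GBP:
GBP 8,977,000.00 ÷ 0.74895 (buy USD at ask) = USD 11,986,113.89
USD 11,986,113.89 ÷ 0.12500 (buy HKD at ask) = HKD 95,888,911.14
HKD 95,888,911.14 ÷ 10.428 (buy GBP at ask) = GBP 9,195,330.95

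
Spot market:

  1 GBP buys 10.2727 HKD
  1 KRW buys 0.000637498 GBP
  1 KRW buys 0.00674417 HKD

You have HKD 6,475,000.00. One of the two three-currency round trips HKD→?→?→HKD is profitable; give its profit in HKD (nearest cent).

Profit: HKD 193,142.16

Profitable loop is HKD → GBP → KRW → HKD:
HKD 6,475,000.00 ÷ 10.2727 = GBP 630,311.41
GBP 630,311.41 ÷ 0.000637498 = KRW 988,726,879
KRW 988,726,879 × 0.00674417 = HKD 6,668,142.16
Profit = HKD 6,668,142.16 − HKD 6,475,000.00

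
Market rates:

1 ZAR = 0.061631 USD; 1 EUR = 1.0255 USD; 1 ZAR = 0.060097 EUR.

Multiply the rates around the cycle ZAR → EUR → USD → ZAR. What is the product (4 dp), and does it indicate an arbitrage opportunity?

Around ZAR → EUR → USD → ZAR: 1 × 0.060097 × 1.0255 ÷ 0.061631 = 0.999975
Product ≈ 1 (deviation 0.002%, within rounding noise).

1.0000 (no arbitrage)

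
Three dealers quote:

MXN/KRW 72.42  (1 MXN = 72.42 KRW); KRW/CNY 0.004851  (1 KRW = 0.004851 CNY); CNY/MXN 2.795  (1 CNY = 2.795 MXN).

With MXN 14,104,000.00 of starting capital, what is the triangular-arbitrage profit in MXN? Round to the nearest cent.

Profitable loop is MXN → CNY → KRW → MXN:
MXN 14,104,000.00 ÷ 2.795 = CNY 5,046,153.85
CNY 5,046,153.85 ÷ 0.004851 = KRW 1,040,229,612
KRW 1,040,229,612 ÷ 72.42 = MXN 14,363,844.40
Profit = MXN 14,363,844.40 − MXN 14,104,000.00

Profit: MXN 259,844.40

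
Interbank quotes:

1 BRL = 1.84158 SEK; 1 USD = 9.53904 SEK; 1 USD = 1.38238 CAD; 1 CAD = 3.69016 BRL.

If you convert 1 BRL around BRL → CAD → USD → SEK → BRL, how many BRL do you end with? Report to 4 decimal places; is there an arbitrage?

Around BRL → CAD → USD → SEK → BRL: 1 ÷ 3.69016 ÷ 1.38238 × 9.53904 ÷ 1.84158 = 1.015410
Product > 1; profitable direction is BRL → CAD → USD → SEK → BRL.

1.0154 (arbitrage exists)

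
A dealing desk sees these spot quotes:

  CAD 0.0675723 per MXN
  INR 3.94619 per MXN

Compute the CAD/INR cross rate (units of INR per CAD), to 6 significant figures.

CAD/INR = 58.3995

1 CAD ÷ 0.0675723 = 14.799 MXN
14.799 MXN × 3.94619 = 58.3995 INR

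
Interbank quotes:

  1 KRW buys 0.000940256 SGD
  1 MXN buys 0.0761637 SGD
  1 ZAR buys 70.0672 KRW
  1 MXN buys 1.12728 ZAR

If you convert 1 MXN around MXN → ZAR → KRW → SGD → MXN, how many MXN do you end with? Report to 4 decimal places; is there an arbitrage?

0.9751 (arbitrage exists)

Around MXN → ZAR → KRW → SGD → MXN: 1 × 1.12728 × 70.0672 × 0.000940256 ÷ 0.0761637 = 0.975090
Product < 1; profitable direction is MXN → SGD → KRW → ZAR → MXN.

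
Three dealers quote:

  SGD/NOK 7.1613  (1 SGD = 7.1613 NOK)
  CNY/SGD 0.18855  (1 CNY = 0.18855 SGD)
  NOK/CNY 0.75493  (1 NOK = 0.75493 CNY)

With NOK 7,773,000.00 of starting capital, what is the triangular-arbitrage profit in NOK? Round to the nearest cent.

Profit: NOK 150,439.68

Profitable loop is NOK → CNY → SGD → NOK:
NOK 7,773,000.00 × 0.75493 = CNY 5,868,070.89
CNY 5,868,070.89 × 0.18855 = SGD 1,106,424.77
SGD 1,106,424.77 × 7.1613 = NOK 7,923,439.68
Profit = NOK 7,923,439.68 − NOK 7,773,000.00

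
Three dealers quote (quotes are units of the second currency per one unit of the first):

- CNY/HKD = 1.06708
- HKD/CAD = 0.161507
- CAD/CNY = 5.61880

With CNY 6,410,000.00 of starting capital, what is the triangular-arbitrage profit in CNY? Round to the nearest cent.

Profitable loop is CNY → CAD → HKD → CNY:
CNY 6,410,000.00 ÷ 5.61880 = CAD 1,140,812.98
CAD 1,140,812.98 ÷ 0.161507 = HKD 7,063,551.33
HKD 7,063,551.33 ÷ 1.06708 = CNY 6,619,514.31
Profit = CNY 6,619,514.31 − CNY 6,410,000.00

Profit: CNY 209,514.31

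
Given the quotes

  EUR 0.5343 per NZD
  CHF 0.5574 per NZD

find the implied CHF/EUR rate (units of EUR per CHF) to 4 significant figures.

1 CHF ÷ 0.5574 = 1.79404 NZD
1.79404 NZD × 0.5343 = 0.958558 EUR

CHF/EUR = 0.9586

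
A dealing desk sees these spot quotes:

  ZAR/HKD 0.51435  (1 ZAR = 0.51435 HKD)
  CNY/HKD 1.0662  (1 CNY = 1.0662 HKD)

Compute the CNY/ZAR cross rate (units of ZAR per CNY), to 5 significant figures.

1 CNY × 1.0662 = 1.0662 HKD
1.0662 HKD ÷ 0.51435 = 2.07291 ZAR

CNY/ZAR = 2.0729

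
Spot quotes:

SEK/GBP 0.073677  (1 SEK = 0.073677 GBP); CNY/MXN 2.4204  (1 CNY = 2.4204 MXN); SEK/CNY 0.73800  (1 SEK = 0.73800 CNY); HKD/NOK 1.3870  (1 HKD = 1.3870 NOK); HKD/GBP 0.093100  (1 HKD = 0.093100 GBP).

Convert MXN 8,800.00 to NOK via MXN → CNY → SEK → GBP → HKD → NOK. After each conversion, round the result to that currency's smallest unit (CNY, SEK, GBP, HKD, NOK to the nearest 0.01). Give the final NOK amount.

NOK 5,407.51

MXN 8,800.00 ÷ 2.4204 = CNY 3,635.76
CNY 3,635.76 ÷ 0.73800 = SEK 4,926.50
SEK 4,926.50 × 0.073677 = GBP 362.97
GBP 362.97 ÷ 0.093100 = HKD 3,898.71
HKD 3,898.71 × 1.3870 = NOK 5,407.51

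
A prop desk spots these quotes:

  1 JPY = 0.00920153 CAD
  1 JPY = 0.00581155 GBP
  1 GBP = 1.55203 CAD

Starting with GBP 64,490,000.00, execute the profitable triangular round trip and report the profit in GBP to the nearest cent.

Profitable loop is GBP → JPY → CAD → GBP:
GBP 64,490,000.00 ÷ 0.00581155 = JPY 11,096,867,445
JPY 11,096,867,445 × 0.00920153 = CAD 102,108,158.70
CAD 102,108,158.70 ÷ 1.55203 = GBP 65,790,067.65
Profit = GBP 65,790,067.65 − GBP 64,490,000.00

Profit: GBP 1,300,067.65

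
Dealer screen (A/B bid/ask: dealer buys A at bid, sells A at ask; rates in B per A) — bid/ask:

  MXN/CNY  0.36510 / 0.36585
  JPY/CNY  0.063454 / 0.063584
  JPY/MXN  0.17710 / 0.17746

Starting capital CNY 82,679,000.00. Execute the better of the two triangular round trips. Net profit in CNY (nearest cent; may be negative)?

Best loop CNY → JPY → MXN → CNY:
CNY 82,679,000.00 ÷ 0.063584 (buy JPY at ask) = JPY 1,300,311,399
JPY 1,300,311,399 × 0.17710 (sell JPY at bid) = MXN 230,285,148.78
MXN 230,285,148.78 × 0.36510 (sell MXN at bid) = CNY 84,077,107.82

Net profit: CNY 1,398,107.82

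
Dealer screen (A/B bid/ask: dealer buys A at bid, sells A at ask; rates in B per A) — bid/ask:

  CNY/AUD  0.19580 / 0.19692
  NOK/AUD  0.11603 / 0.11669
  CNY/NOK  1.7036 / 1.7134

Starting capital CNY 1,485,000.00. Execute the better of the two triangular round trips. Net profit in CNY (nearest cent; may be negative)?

Best loop CNY → NOK → AUD → CNY:
CNY 1,485,000.00 × 1.7036 (sell CNY at bid) = NOK 2,529,846.00
NOK 2,529,846.00 × 0.11603 (sell NOK at bid) = AUD 293,538.03
AUD 293,538.03 ÷ 0.19692 (buy CNY at ask) = CNY 1,490,646.11

Net profit: CNY 5,646.11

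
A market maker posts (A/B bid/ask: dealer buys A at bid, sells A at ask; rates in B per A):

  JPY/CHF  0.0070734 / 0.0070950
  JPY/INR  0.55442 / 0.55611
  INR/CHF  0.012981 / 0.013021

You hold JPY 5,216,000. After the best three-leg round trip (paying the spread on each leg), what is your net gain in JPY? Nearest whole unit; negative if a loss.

Net profit: JPY 74,933

Best loop JPY → INR → CHF → JPY:
JPY 5,216,000 × 0.55442 (sell JPY at bid) = INR 2,891,854.72
INR 2,891,854.72 × 0.012981 (sell INR at bid) = CHF 37,539.17
CHF 37,539.17 ÷ 0.0070950 (buy JPY at ask) = JPY 5,290,933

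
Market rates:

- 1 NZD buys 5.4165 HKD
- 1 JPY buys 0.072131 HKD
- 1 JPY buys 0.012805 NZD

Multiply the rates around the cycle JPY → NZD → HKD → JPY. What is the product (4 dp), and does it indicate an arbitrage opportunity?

0.9616 (arbitrage exists)

Around JPY → NZD → HKD → JPY: 1 × 0.012805 × 5.4165 ÷ 0.072131 = 0.961560
Product < 1; profitable direction is JPY → HKD → NZD → JPY.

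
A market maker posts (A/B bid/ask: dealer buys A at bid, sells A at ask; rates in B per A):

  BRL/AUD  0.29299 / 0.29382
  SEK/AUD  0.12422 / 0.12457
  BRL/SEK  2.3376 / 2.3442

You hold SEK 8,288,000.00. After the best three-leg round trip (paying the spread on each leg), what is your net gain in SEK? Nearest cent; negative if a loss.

Best loop SEK → BRL → AUD → SEK:
SEK 8,288,000.00 ÷ 2.3442 (buy BRL at ask) = BRL 3,535,534.51
BRL 3,535,534.51 × 0.29299 (sell BRL at bid) = AUD 1,035,876.26
AUD 1,035,876.26 ÷ 0.12457 (buy SEK at ask) = SEK 8,315,615.77

Net profit: SEK 27,615.77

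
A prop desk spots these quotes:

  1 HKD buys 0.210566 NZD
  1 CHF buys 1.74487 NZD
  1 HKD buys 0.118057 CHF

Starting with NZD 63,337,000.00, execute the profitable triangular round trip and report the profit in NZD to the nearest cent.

Profit: NZD 1,405,716.43

Profitable loop is NZD → CHF → HKD → NZD:
NZD 63,337,000.00 ÷ 1.74487 = CHF 36,298,979.29
CHF 36,298,979.29 ÷ 0.118057 = HKD 307,469,944.97
HKD 307,469,944.97 × 0.210566 = NZD 64,742,716.43
Profit = NZD 64,742,716.43 − NZD 63,337,000.00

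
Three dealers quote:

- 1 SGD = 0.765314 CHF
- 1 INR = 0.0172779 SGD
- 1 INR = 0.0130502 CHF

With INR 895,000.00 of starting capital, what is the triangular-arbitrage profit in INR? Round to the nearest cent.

Profitable loop is INR → SGD → CHF → INR:
INR 895,000.00 × 0.0172779 = SGD 15,463.72
SGD 15,463.72 × 0.765314 = CHF 11,834.60
CHF 11,834.60 ÷ 0.0130502 = INR 906,852.14
Profit = INR 906,852.14 − INR 895,000.00

Profit: INR 11,852.14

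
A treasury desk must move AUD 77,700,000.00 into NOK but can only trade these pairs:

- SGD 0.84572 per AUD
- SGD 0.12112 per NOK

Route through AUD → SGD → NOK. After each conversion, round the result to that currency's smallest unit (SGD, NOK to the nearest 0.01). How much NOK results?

AUD 77,700,000.00 × 0.84572 = SGD 65,712,444.00
SGD 65,712,444.00 ÷ 0.12112 = NOK 542,539,993.39

NOK 542,539,993.39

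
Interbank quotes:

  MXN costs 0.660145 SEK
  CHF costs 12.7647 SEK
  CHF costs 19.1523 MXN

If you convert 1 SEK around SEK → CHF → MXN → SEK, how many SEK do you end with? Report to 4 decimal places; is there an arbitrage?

Around SEK → CHF → MXN → SEK: 1 ÷ 12.7647 × 19.1523 × 0.660145 = 0.990489
Product < 1; profitable direction is SEK → MXN → CHF → SEK.

0.9905 (arbitrage exists)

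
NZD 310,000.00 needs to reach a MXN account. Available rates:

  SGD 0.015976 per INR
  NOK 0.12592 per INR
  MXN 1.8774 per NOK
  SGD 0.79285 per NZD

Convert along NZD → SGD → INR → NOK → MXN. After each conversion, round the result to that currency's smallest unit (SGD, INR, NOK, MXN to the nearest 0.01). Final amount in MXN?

NZD 310,000.00 × 0.79285 = SGD 245,783.50
SGD 245,783.50 ÷ 0.015976 = INR 15,384,545.57
INR 15,384,545.57 × 0.12592 = NOK 1,937,221.98
NOK 1,937,221.98 × 1.8774 = MXN 3,636,940.55

MXN 3,636,940.55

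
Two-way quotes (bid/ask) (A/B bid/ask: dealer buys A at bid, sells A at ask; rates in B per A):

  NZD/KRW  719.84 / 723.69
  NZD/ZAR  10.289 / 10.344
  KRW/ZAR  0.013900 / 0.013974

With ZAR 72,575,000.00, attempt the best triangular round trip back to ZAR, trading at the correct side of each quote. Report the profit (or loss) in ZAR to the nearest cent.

Net profit: ZAR 1,264,186.14

Best loop ZAR → KRW → NZD → ZAR:
ZAR 72,575,000.00 ÷ 0.013974 (buy KRW at ask) = KRW 5,193,573,780
KRW 5,193,573,780 ÷ 723.69 (buy NZD at ask) = NZD 7,176,517.27
NZD 7,176,517.27 × 10.289 (sell NZD at bid) = ZAR 73,839,186.14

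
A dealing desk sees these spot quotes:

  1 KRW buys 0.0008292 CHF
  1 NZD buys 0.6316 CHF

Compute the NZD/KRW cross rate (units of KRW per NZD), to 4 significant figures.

NZD/KRW = 761.7

1 NZD × 0.6316 = 0.6316 CHF
0.6316 CHF ÷ 0.0008292 = 761.698 KRW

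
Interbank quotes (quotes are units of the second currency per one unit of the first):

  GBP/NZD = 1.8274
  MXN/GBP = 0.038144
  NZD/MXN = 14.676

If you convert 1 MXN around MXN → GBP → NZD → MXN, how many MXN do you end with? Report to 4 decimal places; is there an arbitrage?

Around MXN → GBP → NZD → MXN: 1 × 0.038144 × 1.8274 × 14.676 = 1.022981
Product > 1; profitable direction is MXN → GBP → NZD → MXN.

1.0230 (arbitrage exists)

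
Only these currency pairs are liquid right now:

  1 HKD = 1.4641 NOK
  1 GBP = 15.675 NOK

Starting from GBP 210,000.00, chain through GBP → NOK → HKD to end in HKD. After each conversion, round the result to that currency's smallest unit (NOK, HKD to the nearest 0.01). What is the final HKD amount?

GBP 210,000.00 × 15.675 = NOK 3,291,750.00
NOK 3,291,750.00 ÷ 1.4641 = HKD 2,248,309.54

HKD 2,248,309.54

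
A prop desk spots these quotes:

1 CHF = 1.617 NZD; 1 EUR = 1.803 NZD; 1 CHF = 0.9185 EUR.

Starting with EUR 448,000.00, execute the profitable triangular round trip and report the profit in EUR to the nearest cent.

Profit: EUR 10,820.57

Profitable loop is EUR → NZD → CHF → EUR:
EUR 448,000.00 × 1.803 = NZD 807,744.00
NZD 807,744.00 ÷ 1.617 = CHF 499,532.47
CHF 499,532.47 × 0.9185 = EUR 458,820.57
Profit = EUR 458,820.57 − EUR 448,000.00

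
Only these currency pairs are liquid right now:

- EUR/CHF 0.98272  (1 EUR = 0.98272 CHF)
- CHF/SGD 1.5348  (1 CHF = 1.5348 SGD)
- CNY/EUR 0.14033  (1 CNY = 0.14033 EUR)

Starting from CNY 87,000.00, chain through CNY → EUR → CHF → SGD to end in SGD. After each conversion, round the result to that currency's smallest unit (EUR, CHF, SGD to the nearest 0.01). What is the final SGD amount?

SGD 18,414.13

CNY 87,000.00 × 0.14033 = EUR 12,208.71
EUR 12,208.71 × 0.98272 = CHF 11,997.74
CHF 11,997.74 × 1.5348 = SGD 18,414.13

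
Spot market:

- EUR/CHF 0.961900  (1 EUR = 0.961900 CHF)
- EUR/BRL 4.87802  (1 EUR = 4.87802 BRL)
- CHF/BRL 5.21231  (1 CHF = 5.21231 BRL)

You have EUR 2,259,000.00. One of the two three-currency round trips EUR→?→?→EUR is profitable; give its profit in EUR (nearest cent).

Profit: EUR 62,842.82

Profitable loop is EUR → CHF → BRL → EUR:
EUR 2,259,000.00 × 0.961900 = CHF 2,172,932.10
CHF 2,172,932.10 × 5.21231 = BRL 11,325,995.71
BRL 11,325,995.71 ÷ 4.87802 = EUR 2,321,842.82
Profit = EUR 2,321,842.82 − EUR 2,259,000.00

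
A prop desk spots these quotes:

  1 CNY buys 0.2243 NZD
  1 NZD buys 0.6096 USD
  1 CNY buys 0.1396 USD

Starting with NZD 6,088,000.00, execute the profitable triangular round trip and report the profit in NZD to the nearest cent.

Profitable loop is NZD → CNY → USD → NZD:
NZD 6,088,000.00 ÷ 0.2243 = CNY 27,142,220.24
CNY 27,142,220.24 × 0.1396 = USD 3,789,053.95
USD 3,789,053.95 ÷ 0.6096 = NZD 6,215,639.67
Profit = NZD 6,215,639.67 − NZD 6,088,000.00

Profit: NZD 127,639.67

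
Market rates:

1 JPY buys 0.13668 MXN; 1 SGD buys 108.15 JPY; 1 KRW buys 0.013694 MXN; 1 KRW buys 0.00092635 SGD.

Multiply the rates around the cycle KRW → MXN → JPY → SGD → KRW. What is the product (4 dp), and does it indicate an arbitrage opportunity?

Around KRW → MXN → JPY → SGD → KRW: 1 × 0.013694 ÷ 0.13668 ÷ 108.15 ÷ 0.00092635 = 1.000055
Product ≈ 1 (deviation 0.005%, within rounding noise).

1.0001 (no arbitrage)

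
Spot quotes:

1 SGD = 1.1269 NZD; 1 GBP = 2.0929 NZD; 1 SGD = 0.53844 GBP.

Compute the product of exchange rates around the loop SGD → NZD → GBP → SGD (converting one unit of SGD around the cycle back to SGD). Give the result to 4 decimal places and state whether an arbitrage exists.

Around SGD → NZD → GBP → SGD: 1 × 1.1269 ÷ 2.0929 ÷ 0.53844 = 0.999999
Product ≈ 1 (deviation 0.000%, within rounding noise).

1.0000 (no arbitrage)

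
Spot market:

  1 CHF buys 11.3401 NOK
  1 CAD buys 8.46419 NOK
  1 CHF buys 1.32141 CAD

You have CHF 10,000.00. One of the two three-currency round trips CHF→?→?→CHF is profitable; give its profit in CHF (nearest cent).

Profitable loop is CHF → NOK → CAD → CHF:
CHF 10,000.00 × 11.3401 = NOK 113,401.00
NOK 113,401.00 ÷ 8.46419 = CAD 13,397.74
CAD 13,397.74 ÷ 1.32141 = CHF 10,138.97
Profit = CHF 10,138.97 − CHF 10,000.00

Profit: CHF 138.97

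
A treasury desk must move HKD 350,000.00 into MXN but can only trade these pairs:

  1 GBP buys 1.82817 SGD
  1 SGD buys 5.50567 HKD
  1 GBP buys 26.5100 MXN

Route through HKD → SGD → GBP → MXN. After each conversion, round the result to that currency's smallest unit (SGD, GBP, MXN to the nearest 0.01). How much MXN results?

MXN 921,830.37

HKD 350,000.00 ÷ 5.50567 = SGD 63,570.83
SGD 63,570.83 ÷ 1.82817 = GBP 34,772.93
GBP 34,772.93 × 26.5100 = MXN 921,830.37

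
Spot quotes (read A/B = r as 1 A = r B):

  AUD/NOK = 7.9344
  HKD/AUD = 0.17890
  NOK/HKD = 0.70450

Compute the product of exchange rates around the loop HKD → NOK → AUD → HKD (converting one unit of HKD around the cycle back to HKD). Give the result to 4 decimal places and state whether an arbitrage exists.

1.0000 (no arbitrage)

Around HKD → NOK → AUD → HKD: 1 ÷ 0.70450 ÷ 7.9344 ÷ 0.17890 = 0.999987
Product ≈ 1 (deviation 0.001%, within rounding noise).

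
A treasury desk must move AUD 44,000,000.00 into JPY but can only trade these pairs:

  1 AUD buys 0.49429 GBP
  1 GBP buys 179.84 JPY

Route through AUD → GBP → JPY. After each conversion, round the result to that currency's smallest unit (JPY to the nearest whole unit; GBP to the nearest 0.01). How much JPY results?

JPY 3,911,296,998

AUD 44,000,000.00 × 0.49429 = GBP 21,748,760.00
GBP 21,748,760.00 × 179.84 = JPY 3,911,296,998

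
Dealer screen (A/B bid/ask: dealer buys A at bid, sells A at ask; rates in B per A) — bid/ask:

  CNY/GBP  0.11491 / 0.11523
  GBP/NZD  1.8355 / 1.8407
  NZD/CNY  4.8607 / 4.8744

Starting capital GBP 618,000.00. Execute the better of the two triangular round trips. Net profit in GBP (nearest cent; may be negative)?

Net profit: GBP 15,577.15

Best loop GBP → NZD → CNY → GBP:
GBP 618,000.00 × 1.8355 (sell GBP at bid) = NZD 1,134,339.00
NZD 1,134,339.00 × 4.8607 (sell NZD at bid) = CNY 5,513,681.58
CNY 5,513,681.58 × 0.11491 (sell CNY at bid) = GBP 633,577.15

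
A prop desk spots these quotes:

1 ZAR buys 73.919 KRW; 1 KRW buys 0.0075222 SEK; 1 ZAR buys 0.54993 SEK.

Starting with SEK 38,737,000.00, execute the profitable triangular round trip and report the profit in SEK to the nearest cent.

Profit: SEK 429,929.90

Profitable loop is SEK → ZAR → KRW → SEK:
SEK 38,737,000.00 ÷ 0.54993 = ZAR 70,439,874.17
ZAR 70,439,874.17 × 73.919 = KRW 5,206,845,058
KRW 5,206,845,058 × 0.0075222 = SEK 39,166,929.90
Profit = SEK 39,166,929.90 − SEK 38,737,000.00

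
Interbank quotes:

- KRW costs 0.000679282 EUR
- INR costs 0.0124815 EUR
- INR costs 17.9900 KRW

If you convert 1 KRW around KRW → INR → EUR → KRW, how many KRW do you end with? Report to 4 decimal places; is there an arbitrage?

1.0214 (arbitrage exists)

Around KRW → INR → EUR → KRW: 1 ÷ 17.9900 × 0.0124815 ÷ 0.000679282 = 1.021376
Product > 1; profitable direction is KRW → INR → EUR → KRW.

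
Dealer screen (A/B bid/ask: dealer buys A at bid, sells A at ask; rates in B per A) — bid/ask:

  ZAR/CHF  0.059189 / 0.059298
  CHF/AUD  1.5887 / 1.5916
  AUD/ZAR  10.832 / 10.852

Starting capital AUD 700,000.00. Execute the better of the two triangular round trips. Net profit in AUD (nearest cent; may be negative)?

Best loop AUD → ZAR → CHF → AUD:
AUD 700,000.00 × 10.832 (sell AUD at bid) = ZAR 7,582,400.00
ZAR 7,582,400.00 × 0.059189 (sell ZAR at bid) = CHF 448,794.67
CHF 448,794.67 × 1.5887 (sell CHF at bid) = AUD 713,000.10

Net profit: AUD 13,000.10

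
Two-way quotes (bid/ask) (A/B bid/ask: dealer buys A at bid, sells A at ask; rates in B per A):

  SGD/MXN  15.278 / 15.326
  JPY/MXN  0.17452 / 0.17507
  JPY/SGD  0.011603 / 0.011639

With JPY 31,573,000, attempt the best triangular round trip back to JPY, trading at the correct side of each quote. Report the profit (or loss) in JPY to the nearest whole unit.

Net profit: JPY 396,873

Best loop JPY → SGD → MXN → JPY:
JPY 31,573,000 × 0.011603 (sell JPY at bid) = SGD 366,341.52
SGD 366,341.52 × 15.278 (sell SGD at bid) = MXN 5,596,965.73
MXN 5,596,965.73 ÷ 0.17507 (buy JPY at ask) = JPY 31,969,873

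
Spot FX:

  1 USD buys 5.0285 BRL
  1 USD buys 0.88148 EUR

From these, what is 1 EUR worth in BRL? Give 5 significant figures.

EUR/BRL = 5.7046

1 EUR ÷ 0.88148 = 1.13446 USD
1.13446 USD × 5.0285 = 5.70461 BRL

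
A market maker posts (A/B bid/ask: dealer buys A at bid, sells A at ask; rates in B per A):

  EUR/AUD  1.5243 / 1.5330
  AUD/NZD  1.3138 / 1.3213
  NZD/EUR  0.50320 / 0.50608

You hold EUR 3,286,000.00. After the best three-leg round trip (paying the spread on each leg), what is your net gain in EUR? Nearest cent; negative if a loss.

Best loop EUR → AUD → NZD → EUR:
EUR 3,286,000.00 × 1.5243 (sell EUR at bid) = AUD 5,008,849.80
AUD 5,008,849.80 × 1.3138 (sell AUD at bid) = NZD 6,580,626.87
NZD 6,580,626.87 × 0.50320 (sell NZD at bid) = EUR 3,311,371.44

Net profit: EUR 25,371.44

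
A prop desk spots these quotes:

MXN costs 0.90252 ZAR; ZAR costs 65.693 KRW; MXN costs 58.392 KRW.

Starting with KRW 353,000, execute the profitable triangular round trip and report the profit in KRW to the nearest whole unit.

Profitable loop is KRW → MXN → ZAR → KRW:
KRW 353,000 ÷ 58.392 = MXN 6,045.35
MXN 6,045.35 × 0.90252 = ZAR 5,456.05
ZAR 5,456.05 × 65.693 = KRW 358,424
Profit = KRW 358,424 − KRW 353,000

Profit: KRW 5,424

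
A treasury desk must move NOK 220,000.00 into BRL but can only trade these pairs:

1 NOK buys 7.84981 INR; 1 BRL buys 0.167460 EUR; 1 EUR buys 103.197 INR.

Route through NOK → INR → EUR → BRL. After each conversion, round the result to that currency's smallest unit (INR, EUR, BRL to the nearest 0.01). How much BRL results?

BRL 99,931.80

NOK 220,000.00 × 7.84981 = INR 1,726,958.20
INR 1,726,958.20 ÷ 103.197 = EUR 16,734.58
EUR 16,734.58 ÷ 0.167460 = BRL 99,931.80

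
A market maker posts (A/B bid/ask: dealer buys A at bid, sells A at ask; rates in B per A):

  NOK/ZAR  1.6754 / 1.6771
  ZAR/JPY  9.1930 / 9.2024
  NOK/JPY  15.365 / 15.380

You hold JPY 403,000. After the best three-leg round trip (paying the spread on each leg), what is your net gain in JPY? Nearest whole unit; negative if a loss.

Best loop JPY → NOK → ZAR → JPY:
JPY 403,000 ÷ 15.380 (buy NOK at ask) = NOK 26,202.86
NOK 26,202.86 × 1.6754 (sell NOK at bid) = ZAR 43,900.27
ZAR 43,900.27 × 9.1930 (sell ZAR at bid) = JPY 403,575

Net profit: JPY 575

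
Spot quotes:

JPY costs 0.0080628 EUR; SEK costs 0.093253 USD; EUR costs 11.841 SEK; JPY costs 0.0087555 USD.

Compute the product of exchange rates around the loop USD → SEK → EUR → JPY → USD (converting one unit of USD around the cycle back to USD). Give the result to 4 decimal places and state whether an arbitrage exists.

Around USD → SEK → EUR → JPY → USD: 1 ÷ 0.093253 ÷ 11.841 ÷ 0.0080628 × 0.0087555 = 0.983431
Product < 1; profitable direction is USD → JPY → EUR → SEK → USD.

0.9834 (arbitrage exists)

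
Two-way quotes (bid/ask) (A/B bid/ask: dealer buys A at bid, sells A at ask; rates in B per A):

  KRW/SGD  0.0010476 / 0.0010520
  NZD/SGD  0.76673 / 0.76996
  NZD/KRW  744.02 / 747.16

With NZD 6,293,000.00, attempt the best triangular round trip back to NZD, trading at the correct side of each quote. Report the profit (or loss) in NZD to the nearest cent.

Best loop NZD → KRW → SGD → NZD:
NZD 6,293,000.00 × 744.02 (sell NZD at bid) = KRW 4,682,117,860
KRW 4,682,117,860 × 0.0010476 (sell KRW at bid) = SGD 4,904,986.67
SGD 4,904,986.67 ÷ 0.76996 (buy NZD at ask) = NZD 6,370,443.49

Net profit: NZD 77,443.49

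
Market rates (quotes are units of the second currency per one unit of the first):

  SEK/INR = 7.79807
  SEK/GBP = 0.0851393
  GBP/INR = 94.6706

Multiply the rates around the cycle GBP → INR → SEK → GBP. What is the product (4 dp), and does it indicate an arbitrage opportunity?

1.0336 (arbitrage exists)

Around GBP → INR → SEK → GBP: 1 × 94.6706 ÷ 7.79807 × 0.0851393 = 1.033613
Product > 1; profitable direction is GBP → INR → SEK → GBP.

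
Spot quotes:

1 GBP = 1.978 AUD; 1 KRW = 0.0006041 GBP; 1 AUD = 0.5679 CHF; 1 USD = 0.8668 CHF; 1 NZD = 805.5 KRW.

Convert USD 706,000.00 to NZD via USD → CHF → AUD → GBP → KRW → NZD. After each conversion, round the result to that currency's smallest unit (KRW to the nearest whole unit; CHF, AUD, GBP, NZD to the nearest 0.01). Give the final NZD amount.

USD 706,000.00 × 0.8668 = CHF 611,960.80
CHF 611,960.80 ÷ 0.5679 = AUD 1,077,585.49
AUD 1,077,585.49 ÷ 1.978 = GBP 544,785.38
GBP 544,785.38 ÷ 0.0006041 = KRW 901,813,243
KRW 901,813,243 ÷ 805.5 = NZD 1,119,569.51

NZD 1,119,569.51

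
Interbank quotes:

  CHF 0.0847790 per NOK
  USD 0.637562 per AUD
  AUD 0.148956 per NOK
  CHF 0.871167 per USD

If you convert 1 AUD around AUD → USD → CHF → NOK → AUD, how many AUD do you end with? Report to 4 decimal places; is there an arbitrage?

0.9759 (arbitrage exists)

Around AUD → USD → CHF → NOK → AUD: 1 × 0.637562 × 0.871167 ÷ 0.0847790 × 0.148956 = 0.975874
Product < 1; profitable direction is AUD → NOK → CHF → USD → AUD.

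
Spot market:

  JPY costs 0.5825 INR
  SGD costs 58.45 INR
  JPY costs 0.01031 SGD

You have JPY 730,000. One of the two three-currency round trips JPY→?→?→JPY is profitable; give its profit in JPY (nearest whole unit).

Profitable loop is JPY → SGD → INR → JPY:
JPY 730,000 × 0.01031 = SGD 7,526.30
SGD 7,526.30 × 58.45 = INR 439,912.24
INR 439,912.24 ÷ 0.5825 = JPY 755,214
Profit = JPY 755,214 − JPY 730,000

Profit: JPY 25,214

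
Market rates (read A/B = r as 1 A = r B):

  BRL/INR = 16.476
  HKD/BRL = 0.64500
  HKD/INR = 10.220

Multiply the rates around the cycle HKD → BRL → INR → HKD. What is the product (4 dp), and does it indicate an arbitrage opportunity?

1.0398 (arbitrage exists)

Around HKD → BRL → INR → HKD: 1 × 0.64500 × 16.476 ÷ 10.220 = 1.039826
Product > 1; profitable direction is HKD → BRL → INR → HKD.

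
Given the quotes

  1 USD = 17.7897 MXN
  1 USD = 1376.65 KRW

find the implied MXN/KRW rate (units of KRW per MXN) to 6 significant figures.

1 MXN ÷ 17.7897 = 0.0562123 USD
0.0562123 USD × 1376.65 = 77.3847 KRW

MXN/KRW = 77.3847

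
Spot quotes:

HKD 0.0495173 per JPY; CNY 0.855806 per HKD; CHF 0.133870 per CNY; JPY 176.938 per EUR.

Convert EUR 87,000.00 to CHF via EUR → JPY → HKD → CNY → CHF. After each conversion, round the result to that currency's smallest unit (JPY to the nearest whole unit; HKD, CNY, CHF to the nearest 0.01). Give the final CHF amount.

EUR 87,000.00 × 176.938 = JPY 15,393,606
JPY 15,393,606 × 0.0495173 = HKD 762,249.81
HKD 762,249.81 × 0.855806 = CNY 652,337.96
CNY 652,337.96 × 0.133870 = CHF 87,328.48

CHF 87,328.48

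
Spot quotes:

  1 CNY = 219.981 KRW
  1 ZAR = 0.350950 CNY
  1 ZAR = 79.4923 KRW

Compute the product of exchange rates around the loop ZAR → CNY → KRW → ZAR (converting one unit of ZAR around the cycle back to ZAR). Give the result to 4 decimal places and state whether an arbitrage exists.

0.9712 (arbitrage exists)

Around ZAR → CNY → KRW → ZAR: 1 × 0.350950 × 219.981 ÷ 79.4923 = 0.971193
Product < 1; profitable direction is ZAR → KRW → CNY → ZAR.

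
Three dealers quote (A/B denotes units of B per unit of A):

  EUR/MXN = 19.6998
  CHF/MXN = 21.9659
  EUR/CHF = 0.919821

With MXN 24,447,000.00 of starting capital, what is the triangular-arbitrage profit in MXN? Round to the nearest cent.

Profit: MXN 626,564.49

Profitable loop is MXN → EUR → CHF → MXN:
MXN 24,447,000.00 ÷ 19.6998 = EUR 1,240,977.07
EUR 1,240,977.07 × 0.919821 = CHF 1,141,476.77
CHF 1,141,476.77 × 21.9659 = MXN 25,073,564.49
Profit = MXN 25,073,564.49 − MXN 24,447,000.00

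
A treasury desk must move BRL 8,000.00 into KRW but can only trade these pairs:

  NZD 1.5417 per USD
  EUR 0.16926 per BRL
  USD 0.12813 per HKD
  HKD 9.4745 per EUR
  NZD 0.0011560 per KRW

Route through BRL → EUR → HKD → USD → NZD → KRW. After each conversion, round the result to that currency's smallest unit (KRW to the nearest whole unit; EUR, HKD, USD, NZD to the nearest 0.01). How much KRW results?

BRL 8,000.00 × 0.16926 = EUR 1,354.08
EUR 1,354.08 × 9.4745 = HKD 12,829.23
HKD 12,829.23 × 0.12813 = USD 1,643.81
USD 1,643.81 × 1.5417 = NZD 2,534.26
NZD 2,534.26 ÷ 0.0011560 = KRW 2,192,266

KRW 2,192,266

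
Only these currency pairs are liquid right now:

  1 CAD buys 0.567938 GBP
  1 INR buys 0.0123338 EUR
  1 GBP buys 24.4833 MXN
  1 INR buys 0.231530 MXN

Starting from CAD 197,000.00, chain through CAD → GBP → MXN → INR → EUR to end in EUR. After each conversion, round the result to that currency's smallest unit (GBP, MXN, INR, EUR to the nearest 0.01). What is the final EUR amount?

CAD 197,000.00 × 0.567938 = GBP 111,883.79
GBP 111,883.79 × 24.4833 = MXN 2,739,284.40
MXN 2,739,284.40 ÷ 0.231530 = INR 11,831,228.78
INR 11,831,228.78 × 0.0123338 = EUR 145,924.01

EUR 145,924.01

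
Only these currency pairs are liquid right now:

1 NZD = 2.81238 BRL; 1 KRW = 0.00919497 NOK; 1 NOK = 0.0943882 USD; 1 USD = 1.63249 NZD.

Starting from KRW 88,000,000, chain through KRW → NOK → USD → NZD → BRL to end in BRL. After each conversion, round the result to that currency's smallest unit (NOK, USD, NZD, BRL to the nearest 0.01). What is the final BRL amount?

BRL 350,651.14

KRW 88,000,000 × 0.00919497 = NOK 809,157.36
NOK 809,157.36 × 0.0943882 = USD 76,374.91
USD 76,374.91 × 1.63249 = NZD 124,681.28
NZD 124,681.28 × 2.81238 = BRL 350,651.14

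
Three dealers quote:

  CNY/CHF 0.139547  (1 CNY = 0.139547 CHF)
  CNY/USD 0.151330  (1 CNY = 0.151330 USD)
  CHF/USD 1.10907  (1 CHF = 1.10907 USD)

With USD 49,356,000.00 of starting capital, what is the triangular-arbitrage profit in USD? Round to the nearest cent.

Profit: USD 1,121,098.82

Profitable loop is USD → CNY → CHF → USD:
USD 49,356,000.00 ÷ 0.151330 = CNY 326,148,153.04
CNY 326,148,153.04 × 0.139547 = CHF 45,512,996.31
CHF 45,512,996.31 × 1.10907 = USD 50,477,098.82
Profit = USD 50,477,098.82 − USD 49,356,000.00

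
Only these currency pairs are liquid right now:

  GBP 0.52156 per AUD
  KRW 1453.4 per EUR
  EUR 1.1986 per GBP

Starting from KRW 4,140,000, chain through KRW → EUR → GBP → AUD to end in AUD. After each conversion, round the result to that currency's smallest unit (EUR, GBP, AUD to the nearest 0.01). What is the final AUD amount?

AUD 4,556.54

KRW 4,140,000 ÷ 1453.4 = EUR 2,848.49
EUR 2,848.49 ÷ 1.1986 = GBP 2,376.51
GBP 2,376.51 ÷ 0.52156 = AUD 4,556.54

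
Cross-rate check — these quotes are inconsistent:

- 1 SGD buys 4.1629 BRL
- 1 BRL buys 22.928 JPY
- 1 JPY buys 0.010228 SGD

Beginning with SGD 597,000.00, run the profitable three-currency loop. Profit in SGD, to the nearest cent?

Profit: SGD 14,535.20

Profitable loop is SGD → JPY → BRL → SGD:
SGD 597,000.00 ÷ 0.010228 = JPY 58,369,183
JPY 58,369,183 ÷ 22.928 = BRL 2,545,759.88
BRL 2,545,759.88 ÷ 4.1629 = SGD 611,535.20
Profit = SGD 611,535.20 − SGD 597,000.00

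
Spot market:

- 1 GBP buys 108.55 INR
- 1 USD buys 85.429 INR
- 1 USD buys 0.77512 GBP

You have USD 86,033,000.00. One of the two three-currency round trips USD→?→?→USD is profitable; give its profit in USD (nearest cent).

Profitable loop is USD → INR → GBP → USD:
USD 86,033,000.00 × 85.429 = INR 7,349,713,157.00
INR 7,349,713,157.00 ÷ 108.55 = GBP 67,708,089.88
GBP 67,708,089.88 ÷ 0.77512 = USD 87,351,751.84
Profit = USD 87,351,751.84 − USD 86,033,000.00

Profit: USD 1,318,751.84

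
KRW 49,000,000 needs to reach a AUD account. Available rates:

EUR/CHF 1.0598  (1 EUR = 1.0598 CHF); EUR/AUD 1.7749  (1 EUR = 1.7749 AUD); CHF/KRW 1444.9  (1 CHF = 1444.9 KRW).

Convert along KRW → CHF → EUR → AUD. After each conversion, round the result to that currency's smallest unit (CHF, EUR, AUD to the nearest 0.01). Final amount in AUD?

AUD 56,794.76

KRW 49,000,000 ÷ 1444.9 = CHF 33,912.38
CHF 33,912.38 ÷ 1.0598 = EUR 31,998.85
EUR 31,998.85 × 1.7749 = AUD 56,794.76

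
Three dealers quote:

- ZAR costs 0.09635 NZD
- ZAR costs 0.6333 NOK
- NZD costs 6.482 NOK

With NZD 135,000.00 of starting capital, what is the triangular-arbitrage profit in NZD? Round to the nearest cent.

Profitable loop is NZD → ZAR → NOK → NZD:
NZD 135,000.00 ÷ 0.09635 = ZAR 1,401,141.67
ZAR 1,401,141.67 × 0.6333 = NOK 887,343.02
NOK 887,343.02 ÷ 6.482 = NZD 136,893.40
Profit = NZD 136,893.40 − NZD 135,000.00

Profit: NZD 1,893.40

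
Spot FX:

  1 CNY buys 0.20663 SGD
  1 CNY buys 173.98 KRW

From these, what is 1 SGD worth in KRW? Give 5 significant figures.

1 SGD ÷ 0.20663 = 4.83957 CNY
4.83957 CNY × 173.98 = 841.988 KRW

SGD/KRW = 841.99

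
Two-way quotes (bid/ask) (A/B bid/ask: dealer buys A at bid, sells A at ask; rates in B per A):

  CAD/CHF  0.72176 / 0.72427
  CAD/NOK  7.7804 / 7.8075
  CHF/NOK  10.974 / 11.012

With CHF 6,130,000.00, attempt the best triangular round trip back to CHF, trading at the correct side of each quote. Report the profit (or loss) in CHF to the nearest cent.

Net profit: CHF 88,795.09

Best loop CHF → NOK → CAD → CHF:
CHF 6,130,000.00 × 10.974 (sell CHF at bid) = NOK 67,270,620.00
NOK 67,270,620.00 ÷ 7.8075 (buy CAD at ask) = CAD 8,616,153.70
CAD 8,616,153.70 × 0.72176 (sell CAD at bid) = CHF 6,218,795.09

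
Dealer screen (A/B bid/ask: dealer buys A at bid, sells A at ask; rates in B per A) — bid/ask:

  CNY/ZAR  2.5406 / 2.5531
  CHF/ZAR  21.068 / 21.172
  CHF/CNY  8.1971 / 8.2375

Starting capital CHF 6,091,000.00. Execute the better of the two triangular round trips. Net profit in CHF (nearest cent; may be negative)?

Best loop CHF → ZAR → CNY → CHF:
CHF 6,091,000.00 × 21.068 (sell CHF at bid) = ZAR 128,325,188.00
ZAR 128,325,188.00 ÷ 2.5531 (buy CNY at ask) = CNY 50,262,499.71
CNY 50,262,499.71 ÷ 8.2375 (buy CHF at ask) = CHF 6,101,669.16

Net profit: CHF 10,669.16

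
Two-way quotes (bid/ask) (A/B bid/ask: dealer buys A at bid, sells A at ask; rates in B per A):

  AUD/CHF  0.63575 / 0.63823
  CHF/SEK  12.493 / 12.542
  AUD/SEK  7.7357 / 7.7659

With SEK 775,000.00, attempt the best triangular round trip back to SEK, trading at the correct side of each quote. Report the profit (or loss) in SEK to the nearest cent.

Best loop SEK → AUD → CHF → SEK:
SEK 775,000.00 ÷ 7.7659 (buy AUD at ask) = AUD 99,795.26
AUD 99,795.26 × 0.63575 (sell AUD at bid) = CHF 63,444.84
CHF 63,444.84 × 12.493 (sell CHF at bid) = SEK 792,616.33

Net profit: SEK 17,616.33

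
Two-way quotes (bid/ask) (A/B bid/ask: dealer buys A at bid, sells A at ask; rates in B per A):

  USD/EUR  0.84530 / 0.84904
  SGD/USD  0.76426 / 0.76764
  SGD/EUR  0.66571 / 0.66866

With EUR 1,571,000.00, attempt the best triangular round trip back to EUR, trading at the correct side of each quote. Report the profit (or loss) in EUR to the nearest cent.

Best loop EUR → USD → SGD → EUR:
EUR 1,571,000.00 ÷ 0.84904 (buy USD at ask) = USD 1,850,325.07
USD 1,850,325.07 ÷ 0.76764 (buy SGD at ask) = SGD 2,410,407.32
SGD 2,410,407.32 × 0.66571 (sell SGD at bid) = EUR 1,604,632.26

Net profit: EUR 33,632.26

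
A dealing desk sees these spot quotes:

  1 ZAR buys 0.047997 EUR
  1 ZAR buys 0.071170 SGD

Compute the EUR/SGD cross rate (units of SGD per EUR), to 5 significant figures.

EUR/SGD = 1.4828

1 EUR ÷ 0.047997 = 20.8346 ZAR
20.8346 ZAR × 0.071170 = 1.4828 SGD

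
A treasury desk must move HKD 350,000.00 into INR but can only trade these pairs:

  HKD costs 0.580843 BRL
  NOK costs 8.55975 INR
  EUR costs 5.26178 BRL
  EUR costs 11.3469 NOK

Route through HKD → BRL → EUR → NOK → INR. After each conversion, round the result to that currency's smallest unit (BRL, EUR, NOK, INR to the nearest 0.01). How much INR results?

INR 3,752,600.91

HKD 350,000.00 × 0.580843 = BRL 203,295.05
BRL 203,295.05 ÷ 5.26178 = EUR 38,636.17
EUR 38,636.17 × 11.3469 = NOK 438,400.76
NOK 438,400.76 × 8.55975 = INR 3,752,600.91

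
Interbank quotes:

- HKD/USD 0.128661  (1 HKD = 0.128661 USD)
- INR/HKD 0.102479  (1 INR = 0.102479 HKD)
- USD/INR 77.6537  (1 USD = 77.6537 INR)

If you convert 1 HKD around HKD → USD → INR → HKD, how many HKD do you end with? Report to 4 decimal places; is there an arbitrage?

1.0239 (arbitrage exists)

Around HKD → USD → INR → HKD: 1 × 0.128661 × 77.6537 × 0.102479 = 1.023868
Product > 1; profitable direction is HKD → USD → INR → HKD.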